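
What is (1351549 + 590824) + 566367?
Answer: 2508740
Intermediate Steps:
(1351549 + 590824) + 566367 = 1942373 + 566367 = 2508740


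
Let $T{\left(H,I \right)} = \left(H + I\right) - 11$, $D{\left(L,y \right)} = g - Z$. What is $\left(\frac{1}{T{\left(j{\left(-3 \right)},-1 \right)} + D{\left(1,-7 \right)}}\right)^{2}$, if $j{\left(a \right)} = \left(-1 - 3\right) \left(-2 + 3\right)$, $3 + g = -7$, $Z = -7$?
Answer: $\frac{1}{361} \approx 0.0027701$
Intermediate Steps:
$g = -10$ ($g = -3 - 7 = -10$)
$D{\left(L,y \right)} = -3$ ($D{\left(L,y \right)} = -10 - -7 = -10 + 7 = -3$)
$j{\left(a \right)} = -4$ ($j{\left(a \right)} = \left(-4\right) 1 = -4$)
$T{\left(H,I \right)} = -11 + H + I$
$\left(\frac{1}{T{\left(j{\left(-3 \right)},-1 \right)} + D{\left(1,-7 \right)}}\right)^{2} = \left(\frac{1}{\left(-11 - 4 - 1\right) - 3}\right)^{2} = \left(\frac{1}{-16 - 3}\right)^{2} = \left(\frac{1}{-19}\right)^{2} = \left(- \frac{1}{19}\right)^{2} = \frac{1}{361}$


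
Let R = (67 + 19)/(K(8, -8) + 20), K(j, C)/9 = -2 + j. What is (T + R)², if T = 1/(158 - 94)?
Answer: 7778521/5607424 ≈ 1.3872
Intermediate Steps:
K(j, C) = -18 + 9*j (K(j, C) = 9*(-2 + j) = -18 + 9*j)
T = 1/64 ≈ 0.015625
R = 43/37 (R = (67 + 19)/((-18 + 9*8) + 20) = 86/((-18 + 72) + 20) = 86/(54 + 20) = 86/74 = 86*(1/74) = 43/37 ≈ 1.1622)
(T + R)² = (1/64 + 43/37)² = (2789/2368)² = 7778521/5607424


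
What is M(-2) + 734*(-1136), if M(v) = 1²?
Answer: -833823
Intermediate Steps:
M(v) = 1
M(-2) + 734*(-1136) = 1 + 734*(-1136) = 1 - 833824 = -833823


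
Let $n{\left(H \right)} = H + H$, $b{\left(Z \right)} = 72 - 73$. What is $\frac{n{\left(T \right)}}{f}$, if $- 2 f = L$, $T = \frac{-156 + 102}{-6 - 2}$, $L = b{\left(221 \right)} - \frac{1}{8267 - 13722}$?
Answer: $\frac{5455}{202} \approx 27.005$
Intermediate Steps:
$b{\left(Z \right)} = -1$
$L = - \frac{5454}{5455}$ ($L = -1 - \frac{1}{8267 - 13722} = -1 - \frac{1}{-5455} = -1 - - \frac{1}{5455} = -1 + \frac{1}{5455} = - \frac{5454}{5455} \approx -0.99982$)
$T = \frac{27}{4}$ ($T = - \frac{54}{-8} = \left(-54\right) \left(- \frac{1}{8}\right) = \frac{27}{4} \approx 6.75$)
$n{\left(H \right)} = 2 H$
$f = \frac{2727}{5455}$ ($f = \left(- \frac{1}{2}\right) \left(- \frac{5454}{5455}\right) = \frac{2727}{5455} \approx 0.49991$)
$\frac{n{\left(T \right)}}{f} = \frac{2 \cdot \frac{27}{4}}{\frac{2727}{5455}} = \frac{27}{2} \cdot \frac{5455}{2727} = \frac{5455}{202}$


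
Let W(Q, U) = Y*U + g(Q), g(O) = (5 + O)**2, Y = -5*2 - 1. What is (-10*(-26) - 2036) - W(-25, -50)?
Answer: -2726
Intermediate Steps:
Y = -11 (Y = -10 - 1 = -11)
W(Q, U) = (5 + Q)**2 - 11*U (W(Q, U) = -11*U + (5 + Q)**2 = (5 + Q)**2 - 11*U)
(-10*(-26) - 2036) - W(-25, -50) = (-10*(-26) - 2036) - ((5 - 25)**2 - 11*(-50)) = (260 - 2036) - ((-20)**2 + 550) = -1776 - (400 + 550) = -1776 - 1*950 = -1776 - 950 = -2726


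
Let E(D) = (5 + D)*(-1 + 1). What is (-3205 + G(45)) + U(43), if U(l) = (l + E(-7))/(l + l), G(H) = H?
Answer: -6319/2 ≈ -3159.5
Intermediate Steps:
E(D) = 0 (E(D) = (5 + D)*0 = 0)
U(l) = ½ (U(l) = (l + 0)/(l + l) = l/((2*l)) = l*(1/(2*l)) = ½)
(-3205 + G(45)) + U(43) = (-3205 + 45) + ½ = -3160 + ½ = -6319/2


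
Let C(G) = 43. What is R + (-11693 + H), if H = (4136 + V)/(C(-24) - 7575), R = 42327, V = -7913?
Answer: 230739065/7532 ≈ 30635.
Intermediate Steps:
H = 3777/7532 (H = (4136 - 7913)/(43 - 7575) = -3777/(-7532) = -3777*(-1/7532) = 3777/7532 ≈ 0.50146)
R + (-11693 + H) = 42327 + (-11693 + 3777/7532) = 42327 - 88067899/7532 = 230739065/7532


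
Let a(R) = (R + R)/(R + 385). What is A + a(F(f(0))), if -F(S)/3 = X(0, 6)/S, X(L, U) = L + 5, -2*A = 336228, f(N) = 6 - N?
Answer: -25721444/153 ≈ -1.6811e+5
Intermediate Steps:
A = -168114 (A = -½*336228 = -168114)
X(L, U) = 5 + L
F(S) = -15/S (F(S) = -3*(5 + 0)/S = -15/S)
a(R) = 2*R/(385 + R) (a(R) = (2*R)/(385 + R) = 2*R/(385 + R))
A + a(F(f(0))) = -168114 + 2*(-15/(6 - 1*0))/(385 - 15/(6 - 1*0)) = -168114 + 2*(-15/(6 + 0))/(385 - 15/(6 + 0)) = -168114 + 2*(-15/6)/(385 - 15/6) = -168114 + 2*(-15*⅙)/(385 - 15*⅙) = -168114 + 2*(-5/2)/(385 - 5/2) = -168114 + 2*(-5/2)/(765/2) = -168114 + 2*(-5/2)*(2/765) = -168114 - 2/153 = -25721444/153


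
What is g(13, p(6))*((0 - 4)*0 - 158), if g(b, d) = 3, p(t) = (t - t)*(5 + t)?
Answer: -474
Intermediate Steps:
p(t) = 0 (p(t) = 0*(5 + t) = 0)
g(13, p(6))*((0 - 4)*0 - 158) = 3*((0 - 4)*0 - 158) = 3*(-4*0 - 158) = 3*(0 - 158) = 3*(-158) = -474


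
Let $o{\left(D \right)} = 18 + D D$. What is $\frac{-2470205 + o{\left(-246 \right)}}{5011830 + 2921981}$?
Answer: $- \frac{2409671}{7933811} \approx -0.30372$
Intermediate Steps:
$o{\left(D \right)} = 18 + D^{2}$
$\frac{-2470205 + o{\left(-246 \right)}}{5011830 + 2921981} = \frac{-2470205 + \left(18 + \left(-246\right)^{2}\right)}{5011830 + 2921981} = \frac{-2470205 + \left(18 + 60516\right)}{7933811} = \left(-2470205 + 60534\right) \frac{1}{7933811} = \left(-2409671\right) \frac{1}{7933811} = - \frac{2409671}{7933811}$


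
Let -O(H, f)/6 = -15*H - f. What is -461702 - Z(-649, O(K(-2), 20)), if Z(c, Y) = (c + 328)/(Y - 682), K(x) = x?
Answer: -342583205/742 ≈ -4.6170e+5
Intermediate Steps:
O(H, f) = 6*f + 90*H (O(H, f) = -6*(-15*H - f) = -6*(-f - 15*H) = 6*f + 90*H)
Z(c, Y) = (328 + c)/(-682 + Y)
-461702 - Z(-649, O(K(-2), 20)) = -461702 - (328 - 649)/(-682 + (6*20 + 90*(-2))) = -461702 - (-321)/(-682 + (120 - 180)) = -461702 - (-321)/(-682 - 60) = -461702 - (-321)/(-742) = -461702 - (-1)*(-321)/742 = -461702 - 1*321/742 = -461702 - 321/742 = -342583205/742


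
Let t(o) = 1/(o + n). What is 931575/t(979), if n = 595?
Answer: 1466299050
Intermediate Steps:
t(o) = 1/(595 + o) (t(o) = 1/(o + 595) = 1/(595 + o))
931575/t(979) = 931575/(1/(595 + 979)) = 931575/(1/1574) = 931575*1574 = 1466299050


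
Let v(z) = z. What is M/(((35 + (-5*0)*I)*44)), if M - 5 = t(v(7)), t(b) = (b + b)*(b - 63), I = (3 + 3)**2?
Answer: -779/1540 ≈ -0.50584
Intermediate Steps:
I = 36 (I = 6**2 = 36)
t(b) = 2*b*(-63 + b) (t(b) = (2*b)*(-63 + b) = 2*b*(-63 + b))
M = -779 (M = 5 + 2*7*(-63 + 7) = 5 + 2*7*(-56) = 5 - 784 = -779)
M/(((35 + (-5*0)*I)*44)) = -779*1/(44*(35 - 5*0*36)) = -779*1/(44*(35 + 0*36)) = -779*1/(44*(35 + 0)) = -779/(35*44) = -779/1540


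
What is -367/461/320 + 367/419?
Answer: 53986067/61810880 ≈ 0.87341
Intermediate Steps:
-367/461/320 + 367/419 = -367*1/461*(1/320) + 367*(1/419) = -367/461*1/320 + 367/419 = -367/147520 + 367/419 = 53986067/61810880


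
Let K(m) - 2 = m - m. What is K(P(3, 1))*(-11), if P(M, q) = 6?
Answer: -22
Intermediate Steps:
K(m) = 2 (K(m) = 2 + (m - m) = 2 + 0 = 2)
K(P(3, 1))*(-11) = 2*(-11) = -22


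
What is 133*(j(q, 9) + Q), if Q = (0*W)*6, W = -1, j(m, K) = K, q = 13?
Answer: 1197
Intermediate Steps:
Q = 0 (Q = (0*(-1))*6 = 0*6 = 0)
133*(j(q, 9) + Q) = 133*(9 + 0) = 133*9 = 1197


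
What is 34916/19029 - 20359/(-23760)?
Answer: 405671857/150709680 ≈ 2.6917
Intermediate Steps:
34916/19029 - 20359/(-23760) = 34916*(1/19029) - 20359*(-1/23760) = 34916/19029 + 20359/23760 = 405671857/150709680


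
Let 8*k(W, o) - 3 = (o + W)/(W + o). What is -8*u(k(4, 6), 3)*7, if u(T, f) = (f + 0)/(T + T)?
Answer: -168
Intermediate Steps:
k(W, o) = ½ (k(W, o) = 3/8 + ((o + W)/(W + o))/8 = 3/8 + ((W + o)/(W + o))/8 = 3/8 + (⅛)*1 = 3/8 + ⅛ = ½)
u(T, f) = f/(2*T) (u(T, f) = f/((2*T)) = f*(1/(2*T)) = f/(2*T))
-8*u(k(4, 6), 3)*7 = -4*3/½*7 = -4*3*2*7 = -8*3*7 = -24*7 = -168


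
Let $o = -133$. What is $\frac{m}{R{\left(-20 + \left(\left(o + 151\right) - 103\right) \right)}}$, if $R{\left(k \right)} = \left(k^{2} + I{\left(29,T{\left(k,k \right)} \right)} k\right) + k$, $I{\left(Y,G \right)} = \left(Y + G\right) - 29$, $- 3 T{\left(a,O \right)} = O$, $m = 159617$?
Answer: $\frac{159617}{7245} \approx 22.031$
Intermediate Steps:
$T{\left(a,O \right)} = - \frac{O}{3}$
$I{\left(Y,G \right)} = -29 + G + Y$ ($I{\left(Y,G \right)} = \left(G + Y\right) - 29 = -29 + G + Y$)
$R{\left(k \right)} = k + \frac{2 k^{2}}{3}$ ($R{\left(k \right)} = \left(k^{2} + \left(-29 - \frac{k}{3} + 29\right) k\right) + k = \left(k^{2} + - \frac{k}{3} k\right) + k = \left(k^{2} - \frac{k^{2}}{3}\right) + k = \frac{2 k^{2}}{3} + k = k + \frac{2 k^{2}}{3}$)
$\frac{m}{R{\left(-20 + \left(\left(o + 151\right) - 103\right) \right)}} = \frac{159617}{\frac{1}{3} \left(-20 + \left(\left(-133 + 151\right) - 103\right)\right) \left(3 + 2 \left(-20 + \left(\left(-133 + 151\right) - 103\right)\right)\right)} = \frac{159617}{\frac{1}{3} \left(-20 + \left(18 - 103\right)\right) \left(3 + 2 \left(-20 + \left(18 - 103\right)\right)\right)} = \frac{159617}{\frac{1}{3} \left(-20 - 85\right) \left(3 + 2 \left(-20 - 85\right)\right)} = \frac{159617}{\frac{1}{3} \left(-105\right) \left(3 + 2 \left(-105\right)\right)} = \frac{159617}{\frac{1}{3} \left(-105\right) \left(3 - 210\right)} = \frac{159617}{\frac{1}{3} \left(-105\right) \left(-207\right)} = \frac{159617}{7245}$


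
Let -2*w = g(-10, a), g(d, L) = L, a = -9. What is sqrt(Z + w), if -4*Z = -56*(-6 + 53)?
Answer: 5*sqrt(106)/2 ≈ 25.739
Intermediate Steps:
Z = 658 (Z = -(-14)*(-6 + 53) = -(-14)*47 = -1/4*(-2632) = 658)
w = 9/2 (w = -1/2*(-9) = 9/2 ≈ 4.5000)
sqrt(Z + w) = sqrt(658 + 9/2) = sqrt(1325/2) = 5*sqrt(106)/2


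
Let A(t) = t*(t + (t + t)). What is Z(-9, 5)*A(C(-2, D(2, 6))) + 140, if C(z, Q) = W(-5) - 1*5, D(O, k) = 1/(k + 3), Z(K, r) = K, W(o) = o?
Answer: -2560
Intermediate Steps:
D(O, k) = 1/(3 + k)
C(z, Q) = -10 (C(z, Q) = -5 - 1*5 = -5 - 5 = -10)
A(t) = 3*t² (A(t) = t*(t + 2*t) = t*(3*t) = 3*t²)
Z(-9, 5)*A(C(-2, D(2, 6))) + 140 = -27*(-10)² + 140 = -27*100 + 140 = -9*300 + 140 = -2700 + 140 = -2560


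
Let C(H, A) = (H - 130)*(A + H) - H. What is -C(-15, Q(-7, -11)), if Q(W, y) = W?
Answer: -3205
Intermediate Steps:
C(H, A) = -H + (-130 + H)*(A + H) (C(H, A) = (-130 + H)*(A + H) - H = -H + (-130 + H)*(A + H))
-C(-15, Q(-7, -11)) = -((-15)² - 131*(-15) - 130*(-7) - 7*(-15)) = -(225 + 1965 + 910 + 105) = -1*3205 = -3205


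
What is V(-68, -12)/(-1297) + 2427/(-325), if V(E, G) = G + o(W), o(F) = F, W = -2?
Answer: -3143269/421525 ≈ -7.4569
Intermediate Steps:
V(E, G) = -2 + G (V(E, G) = G - 2 = -2 + G)
V(-68, -12)/(-1297) + 2427/(-325) = (-2 - 12)/(-1297) + 2427/(-325) = -14*(-1/1297) + 2427*(-1/325) = 14/1297 - 2427/325 = -3143269/421525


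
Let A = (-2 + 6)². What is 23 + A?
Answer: 39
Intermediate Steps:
A = 16 (A = 4² = 16)
23 + A = 23 + 16 = 39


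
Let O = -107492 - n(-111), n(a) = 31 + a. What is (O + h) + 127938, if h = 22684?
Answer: 43210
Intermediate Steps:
O = -107412 (O = -107492 - (31 - 111) = -107492 - 1*(-80) = -107492 + 80 = -107412)
(O + h) + 127938 = (-107412 + 22684) + 127938 = -84728 + 127938 = 43210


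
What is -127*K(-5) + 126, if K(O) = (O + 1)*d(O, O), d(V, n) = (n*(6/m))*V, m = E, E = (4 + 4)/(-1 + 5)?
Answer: 38226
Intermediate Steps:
E = 2 (E = 8/4 = 8*(1/4) = 2)
m = 2
d(V, n) = 3*V*n (d(V, n) = (n*(6/2))*V = (n*(6*(1/2)))*V = (n*3)*V = (3*n)*V = 3*V*n)
K(O) = 3*O**2*(1 + O) (K(O) = (O + 1)*(3*O*O) = (1 + O)*(3*O**2) = 3*O**2*(1 + O))
-127*K(-5) + 126 = -381*(-5)**2*(1 - 5) + 126 = -381*25*(-4) + 126 = -127*(-300) + 126 = 38100 + 126 = 38226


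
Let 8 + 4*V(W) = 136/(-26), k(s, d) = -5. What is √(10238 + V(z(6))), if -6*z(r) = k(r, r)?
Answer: √1729663/13 ≈ 101.17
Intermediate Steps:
z(r) = ⅚ (z(r) = -⅙*(-5) = ⅚)
V(W) = -43/13 (V(W) = -2 + (136/(-26))/4 = -2 + (136*(-1/26))/4 = -2 + (¼)*(-68/13) = -2 - 17/13 = -43/13)
√(10238 + V(z(6))) = √(10238 - 43/13) = √(133051/13) = √1729663/13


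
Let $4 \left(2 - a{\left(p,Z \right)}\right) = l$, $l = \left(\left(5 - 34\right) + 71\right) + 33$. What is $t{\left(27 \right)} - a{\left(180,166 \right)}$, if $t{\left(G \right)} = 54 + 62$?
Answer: $\frac{531}{4} \approx 132.75$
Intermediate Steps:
$l = 75$ ($l = \left(\left(5 - 34\right) + 71\right) + 33 = \left(-29 + 71\right) + 33 = 42 + 33 = 75$)
$a{\left(p,Z \right)} = - \frac{67}{4}$ ($a{\left(p,Z \right)} = 2 - \frac{75}{4} = - \frac{67}{4}$)
$t{\left(G \right)} = 116$
$t{\left(27 \right)} - a{\left(180,166 \right)} = 116 - - \frac{67}{4} = 116 + \frac{67}{4} = \frac{531}{4}$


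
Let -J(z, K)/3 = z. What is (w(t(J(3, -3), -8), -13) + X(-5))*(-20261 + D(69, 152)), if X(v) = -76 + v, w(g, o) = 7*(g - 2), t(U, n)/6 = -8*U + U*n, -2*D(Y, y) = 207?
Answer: -242459737/2 ≈ -1.2123e+8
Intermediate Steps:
D(Y, y) = -207/2 (D(Y, y) = -½*207 = -207/2)
J(z, K) = -3*z
t(U, n) = -48*U + 6*U*n (t(U, n) = 6*(-8*U + U*n) = -48*U + 6*U*n)
w(g, o) = -14 + 7*g (w(g, o) = 7*(-2 + g) = -14 + 7*g)
(w(t(J(3, -3), -8), -13) + X(-5))*(-20261 + D(69, 152)) = ((-14 + 7*(6*(-3*3)*(-8 - 8))) + (-76 - 5))*(-20261 - 207/2) = ((-14 + 7*(6*(-9)*(-16))) - 81)*(-40729/2) = ((-14 + 7*864) - 81)*(-40729/2) = ((-14 + 6048) - 81)*(-40729/2) = (6034 - 81)*(-40729/2) = 5953*(-40729/2) = -242459737/2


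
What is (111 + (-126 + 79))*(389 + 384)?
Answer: 49472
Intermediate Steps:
(111 + (-126 + 79))*(389 + 384) = (111 - 47)*773 = 64*773 = 49472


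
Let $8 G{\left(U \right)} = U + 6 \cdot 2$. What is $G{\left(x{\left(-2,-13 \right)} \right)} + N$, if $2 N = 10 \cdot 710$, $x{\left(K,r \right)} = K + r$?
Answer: $\frac{28397}{8} \approx 3549.6$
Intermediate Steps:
$N = 3550$ ($N = \frac{10 \cdot 710}{2} = \frac{1}{2} \cdot 7100 = 3550$)
$G{\left(U \right)} = \frac{3}{2} + \frac{U}{8}$ ($G{\left(U \right)} = \frac{U + 6 \cdot 2}{8} = \frac{U + 12}{8} = \frac{12 + U}{8} = \frac{3}{2} + \frac{U}{8}$)
$G{\left(x{\left(-2,-13 \right)} \right)} + N = \left(\frac{3}{2} + \frac{-2 - 13}{8}\right) + 3550 = \left(\frac{3}{2} + \frac{1}{8} \left(-15\right)\right) + 3550 = \left(\frac{3}{2} - \frac{15}{8}\right) + 3550 = - \frac{3}{8} + 3550 = \frac{28397}{8}$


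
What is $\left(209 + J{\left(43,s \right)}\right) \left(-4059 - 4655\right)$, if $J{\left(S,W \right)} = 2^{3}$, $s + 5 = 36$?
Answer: $-1890938$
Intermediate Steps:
$s = 31$ ($s = -5 + 36 = 31$)
$J{\left(S,W \right)} = 8$
$\left(209 + J{\left(43,s \right)}\right) \left(-4059 - 4655\right) = \left(209 + 8\right) \left(-4059 - 4655\right) = 217 \left(-8714\right) = -1890938$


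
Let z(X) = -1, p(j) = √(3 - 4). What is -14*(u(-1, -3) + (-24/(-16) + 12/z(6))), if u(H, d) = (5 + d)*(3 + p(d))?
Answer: 63 - 28*I ≈ 63.0 - 28.0*I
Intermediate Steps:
p(j) = I (p(j) = √(-1) = I)
u(H, d) = (3 + I)*(5 + d) (u(H, d) = (5 + d)*(3 + I) = (3 + I)*(5 + d))
-14*(u(-1, -3) + (-24/(-16) + 12/z(6))) = -14*((15 + 5*I - 3*(3 + I)) + (-24/(-16) + 12/(-1))) = -14*((15 + 5*I + (-9 - 3*I)) + (-24*(-1/16) + 12*(-1))) = -14*((6 + 2*I) + (3/2 - 12)) = -14*((6 + 2*I) - 21/2) = -14*(-9/2 + 2*I) = 63 - 28*I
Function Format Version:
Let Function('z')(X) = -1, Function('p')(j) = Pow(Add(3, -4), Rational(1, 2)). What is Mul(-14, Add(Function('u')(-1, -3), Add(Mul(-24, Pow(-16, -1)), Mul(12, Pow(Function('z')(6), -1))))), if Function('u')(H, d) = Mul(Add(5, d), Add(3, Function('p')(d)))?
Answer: Add(63, Mul(-28, I)) ≈ Add(63.000, Mul(-28.000, I))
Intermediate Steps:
Function('p')(j) = I (Function('p')(j) = Pow(-1, Rational(1, 2)) = I)
Function('u')(H, d) = Mul(Add(3, I), Add(5, d)) (Function('u')(H, d) = Mul(Add(5, d), Add(3, I)) = Mul(Add(3, I), Add(5, d)))
Mul(-14, Add(Function('u')(-1, -3), Add(Mul(-24, Pow(-16, -1)), Mul(12, Pow(Function('z')(6), -1))))) = Mul(-14, Add(Add(15, Mul(5, I), Mul(-3, Add(3, I))), Add(Mul(-24, Pow(-16, -1)), Mul(12, Pow(-1, -1))))) = Mul(-14, Add(Add(15, Mul(5, I), Add(-9, Mul(-3, I))), Add(Mul(-24, Rational(-1, 16)), Mul(12, -1)))) = Mul(-14, Add(Add(6, Mul(2, I)), Add(Rational(3, 2), -12))) = Mul(-14, Add(Add(6, Mul(2, I)), Rational(-21, 2))) = Mul(-14, Add(Rational(-9, 2), Mul(2, I))) = Add(63, Mul(-28, I))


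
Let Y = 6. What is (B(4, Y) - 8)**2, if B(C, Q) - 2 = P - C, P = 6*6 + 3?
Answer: 841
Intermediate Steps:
P = 39 (P = 36 + 3 = 39)
B(C, Q) = 41 - C (B(C, Q) = 2 + (39 - C) = 41 - C)
(B(4, Y) - 8)**2 = ((41 - 1*4) - 8)**2 = ((41 - 4) - 8)**2 = (37 - 8)**2 = 29**2 = 841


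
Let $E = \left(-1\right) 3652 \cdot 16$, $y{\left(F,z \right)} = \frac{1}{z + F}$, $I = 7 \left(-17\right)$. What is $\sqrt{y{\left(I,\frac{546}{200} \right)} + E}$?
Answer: $\frac{2 i \sqrt{1974813871107}}{11627} \approx 241.73 i$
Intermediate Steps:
$I = -119$
$y{\left(F,z \right)} = \frac{1}{F + z}$
$E = -58432$ ($E = \left(-3652\right) 16 = -58432$)
$\sqrt{y{\left(I,\frac{546}{200} \right)} + E} = \sqrt{\frac{1}{-119 + \frac{546}{200}} - 58432} = \sqrt{\frac{1}{-119 + 546 \cdot \frac{1}{200}} - 58432} = \sqrt{\frac{1}{-119 + \frac{273}{100}} - 58432} = \sqrt{\frac{1}{- \frac{11627}{100}} - 58432} = \sqrt{- \frac{100}{11627} - 58432} = \sqrt{- \frac{679388964}{11627}} = \frac{2 i \sqrt{1974813871107}}{11627}$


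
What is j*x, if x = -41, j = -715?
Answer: 29315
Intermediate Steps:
j*x = -715*(-41) = 29315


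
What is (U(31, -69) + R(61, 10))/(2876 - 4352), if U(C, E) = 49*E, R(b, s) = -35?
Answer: 854/369 ≈ 2.3144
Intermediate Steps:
(U(31, -69) + R(61, 10))/(2876 - 4352) = (49*(-69) - 35)/(2876 - 4352) = (-3381 - 35)/(-1476) = -3416*(-1/1476) = 854/369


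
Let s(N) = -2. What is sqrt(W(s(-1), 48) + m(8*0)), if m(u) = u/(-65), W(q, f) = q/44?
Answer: I*sqrt(22)/22 ≈ 0.2132*I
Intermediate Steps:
W(q, f) = q/44 (W(q, f) = q*(1/44) = q/44)
m(u) = -u/65 (m(u) = u*(-1/65) = -u/65)
sqrt(W(s(-1), 48) + m(8*0)) = sqrt((1/44)*(-2) - 8*0/65) = sqrt(-1/22 - 1/65*0) = sqrt(-1/22 + 0) = sqrt(-1/22) = I*sqrt(22)/22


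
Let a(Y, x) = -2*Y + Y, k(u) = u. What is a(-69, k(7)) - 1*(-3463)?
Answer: 3532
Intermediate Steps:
a(Y, x) = -Y
a(-69, k(7)) - 1*(-3463) = -1*(-69) - 1*(-3463) = 69 + 3463 = 3532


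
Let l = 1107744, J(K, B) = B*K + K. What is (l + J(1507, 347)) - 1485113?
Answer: 147067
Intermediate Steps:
J(K, B) = K + B*K
(l + J(1507, 347)) - 1485113 = (1107744 + 1507*(1 + 347)) - 1485113 = (1107744 + 1507*348) - 1485113 = (1107744 + 524436) - 1485113 = 1632180 - 1485113 = 147067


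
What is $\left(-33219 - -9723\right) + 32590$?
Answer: $9094$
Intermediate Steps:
$\left(-33219 - -9723\right) + 32590 = \left(-33219 + \left(-6489 + 16212\right)\right) + 32590 = \left(-33219 + 9723\right) + 32590 = -23496 + 32590 = 9094$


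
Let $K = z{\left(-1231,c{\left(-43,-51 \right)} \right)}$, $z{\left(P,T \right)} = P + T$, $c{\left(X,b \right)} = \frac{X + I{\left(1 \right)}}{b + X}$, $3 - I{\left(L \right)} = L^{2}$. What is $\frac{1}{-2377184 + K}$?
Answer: $- \frac{94}{223570969} \approx -4.2045 \cdot 10^{-7}$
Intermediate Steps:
$I{\left(L \right)} = 3 - L^{2}$
$c{\left(X,b \right)} = \frac{2 + X}{X + b}$ ($c{\left(X,b \right)} = \frac{X + \left(3 - 1^{2}\right)}{b + X} = \frac{X + \left(3 - 1\right)}{X + b} = \frac{X + 2}{X + b} = \frac{2 + X}{X + b}$)
$K = - \frac{115673}{94}$ ($K = -1231 + \frac{2 - 43}{-43 - 51} = -1231 + \frac{1}{-94} \left(-41\right) = -1231 - - \frac{41}{94} = -1231 + \frac{41}{94} = - \frac{115673}{94} \approx -1230.6$)
$\frac{1}{-2377184 + K} = \frac{1}{-2377184 - \frac{115673}{94}} = \frac{1}{- \frac{223570969}{94}} = - \frac{94}{223570969}$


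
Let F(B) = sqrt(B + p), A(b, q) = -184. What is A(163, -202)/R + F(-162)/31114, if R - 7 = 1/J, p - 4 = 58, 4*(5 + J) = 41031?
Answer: -7546024/287081 + 5*I/15557 ≈ -26.285 + 0.0003214*I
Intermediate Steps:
J = 41011/4 (J = -5 + (1/4)*41031 = -5 + 41031/4 = 41011/4 ≈ 10253.)
p = 62 (p = 4 + 58 = 62)
F(B) = sqrt(62 + B) (F(B) = sqrt(B + 62) = sqrt(62 + B))
R = 287081/41011 (R = 7 + 1/(41011/4) = 7 + 4/41011 = 287081/41011 ≈ 7.0001)
A(163, -202)/R + F(-162)/31114 = -184/287081/41011 + sqrt(62 - 162)/31114 = -184*41011/287081 + sqrt(-100)*(1/31114) = -7546024/287081 + (10*I)*(1/31114) = -7546024/287081 + 5*I/15557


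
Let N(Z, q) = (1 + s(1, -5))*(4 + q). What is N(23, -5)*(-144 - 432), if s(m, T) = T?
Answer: -2304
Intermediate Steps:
N(Z, q) = -16 - 4*q (N(Z, q) = (1 - 5)*(4 + q) = -4*(4 + q) = -16 - 4*q)
N(23, -5)*(-144 - 432) = (-16 - 4*(-5))*(-144 - 432) = (-16 + 20)*(-576) = 4*(-576) = -2304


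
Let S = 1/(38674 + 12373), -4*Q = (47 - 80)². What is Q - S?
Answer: -55590187/204188 ≈ -272.25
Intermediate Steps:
Q = -1089/4 (Q = -(47 - 80)²/4 = -¼*(-33)² = -¼*1089 = -1089/4 ≈ -272.25)
S = 1/51047 ≈ 1.9590e-5
Q - S = -1089/4 - 1*1/51047 = -1089/4 - 1/51047 = -55590187/204188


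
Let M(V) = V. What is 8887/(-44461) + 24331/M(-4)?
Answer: -1081816139/177844 ≈ -6083.0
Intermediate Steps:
8887/(-44461) + 24331/M(-4) = 8887/(-44461) + 24331/(-4) = 8887*(-1/44461) + 24331*(-¼) = -8887/44461 - 24331/4 = -1081816139/177844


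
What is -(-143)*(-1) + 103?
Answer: -40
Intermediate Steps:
-(-143)*(-1) + 103 = -143*1 + 103 = -143 + 103 = -40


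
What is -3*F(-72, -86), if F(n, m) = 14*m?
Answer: 3612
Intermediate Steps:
-3*F(-72, -86) = -42*(-86) = -3*(-1204) = 3612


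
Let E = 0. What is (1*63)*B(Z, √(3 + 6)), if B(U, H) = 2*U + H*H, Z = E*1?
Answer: 567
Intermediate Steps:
Z = 0 (Z = 0*1 = 0)
B(U, H) = H² + 2*U (B(U, H) = 2*U + H² = H² + 2*U)
(1*63)*B(Z, √(3 + 6)) = (1*63)*((√(3 + 6))² + 2*0) = 63*((√9)² + 0) = 63*(3² + 0) = 63*(9 + 0) = 63*9 = 567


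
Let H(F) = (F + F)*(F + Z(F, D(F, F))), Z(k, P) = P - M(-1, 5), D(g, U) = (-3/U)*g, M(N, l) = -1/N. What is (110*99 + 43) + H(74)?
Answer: 21293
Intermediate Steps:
D(g, U) = -3*g/U
Z(k, P) = -1 + P (Z(k, P) = P - (-1)/(-1) = P - (-1)*(-1) = P - 1*1 = P - 1 = -1 + P)
H(F) = 2*F*(-4 + F) (H(F) = (F + F)*(F + (-1 - 3*F/F)) = (2*F)*(F + (-1 - 3)) = (2*F)*(F - 4) = (2*F)*(-4 + F) = 2*F*(-4 + F))
(110*99 + 43) + H(74) = (110*99 + 43) + 2*74*(-4 + 74) = (10890 + 43) + 2*74*70 = 10933 + 10360 = 21293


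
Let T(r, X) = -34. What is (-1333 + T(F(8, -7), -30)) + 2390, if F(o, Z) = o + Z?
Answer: 1023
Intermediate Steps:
F(o, Z) = Z + o
(-1333 + T(F(8, -7), -30)) + 2390 = (-1333 - 34) + 2390 = -1367 + 2390 = 1023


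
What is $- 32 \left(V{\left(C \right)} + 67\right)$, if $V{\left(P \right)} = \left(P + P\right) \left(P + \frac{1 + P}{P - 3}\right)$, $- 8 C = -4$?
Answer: $- \frac{10704}{5} \approx -2140.8$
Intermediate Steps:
$C = \frac{1}{2}$ ($C = \left(- \frac{1}{8}\right) \left(-4\right) = \frac{1}{2} \approx 0.5$)
$V{\left(P \right)} = 2 P \left(P + \frac{1 + P}{-3 + P}\right)$
$- 32 \left(V{\left(C \right)} + 67\right) = - 32 \left(2 \cdot \frac{1}{2} \frac{1}{-3 + \frac{1}{2}} \left(1 + \left(\frac{1}{2}\right)^{2} - 1\right) + 67\right) = - 32 \left(2 \cdot \frac{1}{2} \frac{1}{- \frac{5}{2}} \left(1 + \frac{1}{4} - 1\right) + 67\right) = - 32 \left(2 \cdot \frac{1}{2} \left(- \frac{2}{5}\right) \frac{1}{4} + 67\right) = - 32 \left(- \frac{1}{10} + 67\right) = \left(-32\right) \frac{669}{10} = - \frac{10704}{5}$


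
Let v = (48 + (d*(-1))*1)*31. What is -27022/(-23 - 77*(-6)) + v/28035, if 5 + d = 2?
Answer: -252289237/4102455 ≈ -61.497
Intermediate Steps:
d = -3 (d = -5 + 2 = -3)
v = 1581 (v = (48 - 3*(-1)*1)*31 = (48 + 3*1)*31 = (48 + 3)*31 = 51*31 = 1581)
-27022/(-23 - 77*(-6)) + v/28035 = -27022/(-23 - 77*(-6)) + 1581/28035 = -27022/(-23 + 462) + 1581*(1/28035) = -27022/439 + 527/9345 = -252289237/4102455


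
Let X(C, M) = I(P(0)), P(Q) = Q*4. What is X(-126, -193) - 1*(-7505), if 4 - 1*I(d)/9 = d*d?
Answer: 7541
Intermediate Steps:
P(Q) = 4*Q
I(d) = 36 - 9*d² (I(d) = 36 - 9*d*d = 36 - 9*d²)
X(C, M) = 36 (X(C, M) = 36 - 9*(4*0)² = 36 - 9*0² = 36 - 9*0 = 36 + 0 = 36)
X(-126, -193) - 1*(-7505) = 36 - 1*(-7505) = 36 + 7505 = 7541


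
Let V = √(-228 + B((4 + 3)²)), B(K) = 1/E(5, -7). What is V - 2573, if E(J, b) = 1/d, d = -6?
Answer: -2573 + 3*I*√26 ≈ -2573.0 + 15.297*I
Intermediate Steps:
E(J, b) = -⅙ (E(J, b) = 1/(-6) = -⅙)
B(K) = -6 (B(K) = 1/(-⅙) = -6)
V = 3*I*√26 (V = √(-228 - 6) = √(-234) = 3*I*√26 ≈ 15.297*I)
V - 2573 = 3*I*√26 - 2573 = -2573 + 3*I*√26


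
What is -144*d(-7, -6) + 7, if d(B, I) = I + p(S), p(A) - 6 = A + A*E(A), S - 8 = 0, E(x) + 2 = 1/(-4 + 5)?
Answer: 7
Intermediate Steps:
E(x) = -1 (E(x) = -2 + 1/(-4 + 5) = -2 + 1/1 = -2 + 1 = -1)
S = 8 (S = 8 + 0 = 8)
p(A) = 6 (p(A) = 6 + (A + A*(-1)) = 6 + (A - A) = 6 + 0 = 6)
d(B, I) = 6 + I (d(B, I) = I + 6 = 6 + I)
-144*d(-7, -6) + 7 = -144*(6 - 6) + 7 = -144*0 + 7 = 0 + 7 = 7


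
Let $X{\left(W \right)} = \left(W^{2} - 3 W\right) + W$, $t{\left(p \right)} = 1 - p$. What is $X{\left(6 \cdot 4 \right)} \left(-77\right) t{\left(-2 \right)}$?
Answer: $-121968$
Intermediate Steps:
$X{\left(W \right)} = W^{2} - 2 W$
$X{\left(6 \cdot 4 \right)} \left(-77\right) t{\left(-2 \right)} = 6 \cdot 4 \left(-2 + 6 \cdot 4\right) \left(-77\right) \left(1 - -2\right) = 24 \left(-2 + 24\right) \left(-77\right) \left(1 + 2\right) = 24 \cdot 22 \left(-77\right) 3 = 528 \left(-77\right) 3 = \left(-40656\right) 3 = -121968$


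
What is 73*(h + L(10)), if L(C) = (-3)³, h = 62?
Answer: 2555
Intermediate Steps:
L(C) = -27
73*(h + L(10)) = 73*(62 - 27) = 73*35 = 2555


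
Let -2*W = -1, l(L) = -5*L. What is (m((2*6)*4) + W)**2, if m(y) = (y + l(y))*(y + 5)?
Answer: 414163201/4 ≈ 1.0354e+8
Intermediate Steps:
m(y) = -4*y*(5 + y) (m(y) = (y - 5*y)*(y + 5) = (-4*y)*(5 + y) = -4*y*(5 + y))
W = 1/2 (W = -1/2*(-1) = 1/2 ≈ 0.50000)
(m((2*6)*4) + W)**2 = (4*((2*6)*4)*(-5 - 2*6*4) + 1/2)**2 = (4*(12*4)*(-5 - 12*4) + 1/2)**2 = (4*48*(-5 - 1*48) + 1/2)**2 = (4*48*(-5 - 48) + 1/2)**2 = (4*48*(-53) + 1/2)**2 = (-10176 + 1/2)**2 = (-20351/2)**2 = 414163201/4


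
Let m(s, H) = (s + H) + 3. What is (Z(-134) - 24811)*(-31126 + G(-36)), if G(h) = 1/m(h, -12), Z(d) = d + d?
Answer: 35127428009/45 ≈ 7.8061e+8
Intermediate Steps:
Z(d) = 2*d
m(s, H) = 3 + H + s (m(s, H) = (H + s) + 3 = 3 + H + s)
G(h) = 1/(-9 + h) (G(h) = 1/(3 - 12 + h) = 1/(-9 + h))
(Z(-134) - 24811)*(-31126 + G(-36)) = (2*(-134) - 24811)*(-31126 + 1/(-9 - 36)) = (-268 - 24811)*(-31126 + 1/(-45)) = -25079*(-31126 - 1/45) = -25079*(-1400671/45) = 35127428009/45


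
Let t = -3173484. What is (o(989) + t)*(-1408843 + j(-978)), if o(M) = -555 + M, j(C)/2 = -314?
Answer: 4472321956550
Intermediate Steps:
j(C) = -628 (j(C) = 2*(-314) = -628)
(o(989) + t)*(-1408843 + j(-978)) = ((-555 + 989) - 3173484)*(-1408843 - 628) = (434 - 3173484)*(-1409471) = -3173050*(-1409471) = 4472321956550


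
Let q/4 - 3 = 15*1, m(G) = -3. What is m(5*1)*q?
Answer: -216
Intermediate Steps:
q = 72 (q = 12 + 4*(15*1) = 12 + 4*15 = 12 + 60 = 72)
m(5*1)*q = -3*72 = -216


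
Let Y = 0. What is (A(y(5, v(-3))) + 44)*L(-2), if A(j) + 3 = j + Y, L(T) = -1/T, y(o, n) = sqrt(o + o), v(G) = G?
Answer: 41/2 + sqrt(10)/2 ≈ 22.081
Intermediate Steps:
y(o, n) = sqrt(2)*sqrt(o) (y(o, n) = sqrt(2*o) = sqrt(2)*sqrt(o))
A(j) = -3 + j (A(j) = -3 + (j + 0) = -3 + j)
(A(y(5, v(-3))) + 44)*L(-2) = ((-3 + sqrt(2)*sqrt(5)) + 44)*(-1/(-2)) = ((-3 + sqrt(10)) + 44)*(-1*(-1/2)) = (41 + sqrt(10))*(1/2) = 41/2 + sqrt(10)/2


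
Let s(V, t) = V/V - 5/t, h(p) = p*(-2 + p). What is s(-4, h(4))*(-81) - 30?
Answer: -483/8 ≈ -60.375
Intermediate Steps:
s(V, t) = 1 - 5/t
s(-4, h(4))*(-81) - 30 = ((-5 + 4*(-2 + 4))/((4*(-2 + 4))))*(-81) - 30 = ((-5 + 4*2)/((4*2)))*(-81) - 30 = ((-5 + 8)/8)*(-81) - 30 = ((⅛)*3)*(-81) - 30 = (3/8)*(-81) - 30 = -243/8 - 30 = -483/8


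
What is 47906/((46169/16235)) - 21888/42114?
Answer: 5458886269778/324060211 ≈ 16845.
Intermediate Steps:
47906/((46169/16235)) - 21888/42114 = 47906/((46169*(1/16235))) - 21888*1/42114 = 47906/(46169/16235) - 3648/7019 = 47906*(16235/46169) - 3648/7019 = 777753910/46169 - 3648/7019 = 5458886269778/324060211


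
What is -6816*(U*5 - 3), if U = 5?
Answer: -149952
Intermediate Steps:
-6816*(U*5 - 3) = -6816*(5*5 - 3) = -6816*(25 - 3) = -6816*22 = -149952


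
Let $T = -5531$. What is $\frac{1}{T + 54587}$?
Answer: $\frac{1}{49056} \approx 2.0385 \cdot 10^{-5}$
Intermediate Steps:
$\frac{1}{T + 54587} = \frac{1}{-5531 + 54587} = \frac{1}{49056}$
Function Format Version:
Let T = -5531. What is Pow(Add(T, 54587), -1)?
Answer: Rational(1, 49056) ≈ 2.0385e-5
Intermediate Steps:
Pow(Add(T, 54587), -1) = Pow(Add(-5531, 54587), -1) = Pow(49056, -1) = Rational(1, 49056)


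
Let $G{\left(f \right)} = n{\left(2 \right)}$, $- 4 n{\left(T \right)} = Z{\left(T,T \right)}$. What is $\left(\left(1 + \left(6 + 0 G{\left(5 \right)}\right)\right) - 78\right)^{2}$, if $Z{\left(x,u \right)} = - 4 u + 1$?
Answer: $5041$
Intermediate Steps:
$Z{\left(x,u \right)} = 1 - 4 u$
$n{\left(T \right)} = - \frac{1}{4} + T$ ($n{\left(T \right)} = - \frac{1 - 4 T}{4} = - \frac{1}{4} + T$)
$G{\left(f \right)} = \frac{7}{4}$ ($G{\left(f \right)} = - \frac{1}{4} + 2 = \frac{7}{4}$)
$\left(\left(1 + \left(6 + 0 G{\left(5 \right)}\right)\right) - 78\right)^{2} = \left(\left(1 + \left(6 + 0 \cdot \frac{7}{4}\right)\right) - 78\right)^{2} = \left(\left(1 + \left(6 + 0\right)\right) - 78\right)^{2} = \left(\left(1 + 6\right) - 78\right)^{2} = \left(7 - 78\right)^{2} = \left(-71\right)^{2} = 5041$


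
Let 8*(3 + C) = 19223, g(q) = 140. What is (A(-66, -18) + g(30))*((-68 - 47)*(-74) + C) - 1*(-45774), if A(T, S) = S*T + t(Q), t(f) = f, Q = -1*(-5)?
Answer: 116709099/8 ≈ 1.4589e+7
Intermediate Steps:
Q = 5
C = 19199/8 (C = -3 + (1/8)*19223 = -3 + 19223/8 = 19199/8 ≈ 2399.9)
A(T, S) = 5 + S*T (A(T, S) = S*T + 5 = 5 + S*T)
(A(-66, -18) + g(30))*((-68 - 47)*(-74) + C) - 1*(-45774) = ((5 - 18*(-66)) + 140)*((-68 - 47)*(-74) + 19199/8) - 1*(-45774) = ((5 + 1188) + 140)*(-115*(-74) + 19199/8) + 45774 = (1193 + 140)*(8510 + 19199/8) + 45774 = 1333*(87279/8) + 45774 = 116342907/8 + 45774 = 116709099/8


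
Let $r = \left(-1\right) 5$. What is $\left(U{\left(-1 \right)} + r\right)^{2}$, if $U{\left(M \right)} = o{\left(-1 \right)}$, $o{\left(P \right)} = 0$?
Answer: $25$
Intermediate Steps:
$U{\left(M \right)} = 0$
$r = -5$
$\left(U{\left(-1 \right)} + r\right)^{2} = \left(0 - 5\right)^{2} = \left(-5\right)^{2} = 25$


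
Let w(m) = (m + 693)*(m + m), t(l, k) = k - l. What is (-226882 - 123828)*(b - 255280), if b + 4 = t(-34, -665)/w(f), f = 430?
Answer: 8646691296217721/96578 ≈ 8.9531e+10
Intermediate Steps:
w(m) = 2*m*(693 + m) (w(m) = (693 + m)*(2*m) = 2*m*(693 + m))
b = -3863751/965780 (b = -4 + (-665 - 1*(-34))/((2*430*(693 + 430))) = -4 + (-665 + 34)/((2*430*1123)) = -4 - 631/965780 = -3863751/965780 ≈ -4.0007)
(-226882 - 123828)*(b - 255280) = (-226882 - 123828)*(-3863751/965780 - 255280) = -350710*(-246548182151/965780) = 8646691296217721/96578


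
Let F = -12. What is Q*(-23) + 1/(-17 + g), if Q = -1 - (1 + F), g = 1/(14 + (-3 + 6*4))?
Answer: -136655/594 ≈ -230.06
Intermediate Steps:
g = 1/35 (g = 1/(14 + (-3 + 24)) = 1/(14 + 21) = 1/35 ≈ 0.028571)
Q = 10 (Q = -1 - (1 - 12) = -1 - 1*(-11) = -1 + 11 = 10)
Q*(-23) + 1/(-17 + g) = 10*(-23) + 1/(-17 + 1/35) = -230 + 1/(-594/35) = -230 - 35/594 = -136655/594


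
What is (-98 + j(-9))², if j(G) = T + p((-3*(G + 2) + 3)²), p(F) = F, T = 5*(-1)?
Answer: 223729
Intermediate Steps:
T = -5
j(G) = -5 + (-3 - 3*G)² (j(G) = -5 + (-3*(G + 2) + 3)² = -5 + (-3*(2 + G) + 3)² = -5 + ((-6 - 3*G) + 3)² = -5 + (-3 - 3*G)²)
(-98 + j(-9))² = (-98 + (-5 + 9*(1 - 9)²))² = (-98 + (-5 + 9*(-8)²))² = (-98 + (-5 + 9*64))² = (-98 + (-5 + 576))² = (-98 + 571)² = 473² = 223729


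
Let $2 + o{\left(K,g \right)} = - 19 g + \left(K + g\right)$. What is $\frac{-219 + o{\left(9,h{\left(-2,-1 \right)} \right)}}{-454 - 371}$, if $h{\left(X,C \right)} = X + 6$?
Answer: $\frac{284}{825} \approx 0.34424$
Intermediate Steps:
$h{\left(X,C \right)} = 6 + X$
$o{\left(K,g \right)} = -2 + K - 18 g$ ($o{\left(K,g \right)} = -2 + \left(- 19 g + \left(K + g\right)\right) = -2 + \left(K - 18 g\right) = -2 + K - 18 g$)
$\frac{-219 + o{\left(9,h{\left(-2,-1 \right)} \right)}}{-454 - 371} = \frac{-219 - \left(-7 + 18 \left(6 - 2\right)\right)}{-454 - 371} = \frac{-219 - 65}{-825} = \left(-219 - 65\right) \left(- \frac{1}{825}\right) = \left(-284\right) \left(- \frac{1}{825}\right) = \frac{284}{825}$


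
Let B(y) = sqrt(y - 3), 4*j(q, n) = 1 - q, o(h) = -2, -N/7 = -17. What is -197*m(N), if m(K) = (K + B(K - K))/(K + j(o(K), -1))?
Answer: -93772/479 - 788*I*sqrt(3)/479 ≈ -195.77 - 2.8494*I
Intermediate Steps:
N = 119 (N = -7*(-17) = 119)
j(q, n) = 1/4 - q/4 (j(q, n) = (1 - q)/4 = 1/4 - q/4)
B(y) = sqrt(-3 + y)
m(K) = (K + I*sqrt(3))/(3/4 + K) (m(K) = (K + sqrt(-3 + (K - K)))/(K + (1/4 - 1/4*(-2))) = (K + sqrt(-3 + 0))/(K + (1/4 + 1/2)) = (K + sqrt(-3))/(K + 3/4) = (K + I*sqrt(3))/(3/4 + K))
-197*m(N) = -788*(119 + I*sqrt(3))/(3 + 4*119) = -788*(119 + I*sqrt(3))/(3 + 476) = -788*(119 + I*sqrt(3))/479 = -197*(476/479 + 4*I*sqrt(3)/479) = -93772/479 - 788*I*sqrt(3)/479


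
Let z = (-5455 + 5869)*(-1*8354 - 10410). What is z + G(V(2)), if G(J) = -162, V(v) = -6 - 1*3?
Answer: -7768458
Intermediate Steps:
V(v) = -9 (V(v) = -6 - 3 = -9)
z = -7768296 (z = 414*(-8354 - 10410) = 414*(-18764) = -7768296)
z + G(V(2)) = -7768296 - 162 = -7768458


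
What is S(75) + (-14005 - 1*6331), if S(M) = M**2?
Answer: -14711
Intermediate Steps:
S(75) + (-14005 - 1*6331) = 75**2 + (-14005 - 1*6331) = 5625 + (-14005 - 6331) = 5625 - 20336 = -14711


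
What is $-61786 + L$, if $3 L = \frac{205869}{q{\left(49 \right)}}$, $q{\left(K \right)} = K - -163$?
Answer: $- \frac{13030009}{212} \approx -61462.0$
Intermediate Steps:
$q{\left(K \right)} = 163 + K$ ($q{\left(K \right)} = K + 163 = 163 + K$)
$L = \frac{68623}{212}$ ($L = \frac{205869 \frac{1}{163 + 49}}{3} = \frac{205869 \cdot \frac{1}{212}}{3} = \frac{1}{3} \cdot \frac{205869}{212} = \frac{68623}{212} \approx 323.69$)
$-61786 + L = -61786 + \frac{68623}{212} = - \frac{13030009}{212}$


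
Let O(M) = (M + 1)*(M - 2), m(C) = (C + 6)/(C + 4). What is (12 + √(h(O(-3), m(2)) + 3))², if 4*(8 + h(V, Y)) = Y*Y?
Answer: (36 + I*√41)²/9 ≈ 139.44 + 51.225*I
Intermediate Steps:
m(C) = (6 + C)/(4 + C)
O(M) = (1 + M)*(-2 + M)
h(V, Y) = -8 + Y²/4 (h(V, Y) = -8 + (Y*Y)/4 = -8 + Y²/4)
(12 + √(h(O(-3), m(2)) + 3))² = (12 + √((-8 + ((6 + 2)/(4 + 2))²/4) + 3))² = (12 + √((-8 + (8/6)²/4) + 3))² = (12 + √((-8 + ((⅙)*8)²/4) + 3))² = (12 + √((-8 + (4/3)²/4) + 3))² = (12 + √((-8 + (¼)*(16/9)) + 3))² = (12 + √((-8 + 4/9) + 3))² = (12 + √(-68/9 + 3))² = (12 + √(-41/9))² = (12 + I*√41/3)²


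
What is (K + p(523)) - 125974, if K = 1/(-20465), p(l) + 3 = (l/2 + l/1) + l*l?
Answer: 6071412943/40930 ≈ 1.4834e+5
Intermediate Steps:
p(l) = -3 + l**2 + 3*l/2 (p(l) = -3 + ((l/2 + l/1) + l*l) = -3 + ((l*(1/2) + l*1) + l**2) = -3 + ((l/2 + l) + l**2) = -3 + (3*l/2 + l**2) = -3 + (l**2 + 3*l/2) = -3 + l**2 + 3*l/2)
K = -1/20465 ≈ -4.8864e-5
(K + p(523)) - 125974 = (-1/20465 + (-3 + 523**2 + (3/2)*523)) - 125974 = (-1/20465 + (-3 + 273529 + 1569/2)) - 125974 = (-1/20465 + 548621/2) - 125974 = 11227528763/40930 - 125974 = 6071412943/40930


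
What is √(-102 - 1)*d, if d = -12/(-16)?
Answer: 3*I*√103/4 ≈ 7.6117*I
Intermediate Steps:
d = ¾ (d = -12*(-1/16) = ¾ ≈ 0.75000)
√(-102 - 1)*d = √(-102 - 1)*(¾) = √(-103)*(¾) = (I*√103)*(¾) = 3*I*√103/4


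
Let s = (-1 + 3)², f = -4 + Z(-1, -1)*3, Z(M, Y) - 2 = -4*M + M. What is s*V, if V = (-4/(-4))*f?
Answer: 44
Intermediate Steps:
Z(M, Y) = 2 - 3*M (Z(M, Y) = 2 + (-4*M + M) = 2 - 3*M)
f = 11 (f = -4 + (2 - 3*(-1))*3 = -4 + (2 + 3)*3 = -4 + 5*3 = -4 + 15 = 11)
V = 11 (V = -4/(-4)*11 = -4*(-¼)*11 = 1*11 = 11)
s = 4 (s = 2² = 4)
s*V = 4*11 = 44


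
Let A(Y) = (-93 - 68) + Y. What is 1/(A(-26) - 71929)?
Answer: -1/72116 ≈ -1.3867e-5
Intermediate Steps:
A(Y) = -161 + Y
1/(A(-26) - 71929) = 1/((-161 - 26) - 71929) = 1/(-187 - 71929) = 1/(-72116) = -1/72116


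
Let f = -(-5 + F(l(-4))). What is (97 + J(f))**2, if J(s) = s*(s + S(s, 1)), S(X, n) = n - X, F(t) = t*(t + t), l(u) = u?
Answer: 4900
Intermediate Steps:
F(t) = 2*t**2 (F(t) = t*(2*t) = 2*t**2)
f = -27 (f = -(-5 + 2*(-4)**2) = -(-5 + 2*16) = -(-5 + 32) = -1*27 = -27)
J(s) = s (J(s) = s*(s + (1 - s)) = s*1 = s)
(97 + J(f))**2 = (97 - 27)**2 = 70**2 = 4900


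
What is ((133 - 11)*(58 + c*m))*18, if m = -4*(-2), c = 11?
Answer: 320616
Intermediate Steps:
m = 8
((133 - 11)*(58 + c*m))*18 = ((133 - 11)*(58 + 11*8))*18 = (122*(58 + 88))*18 = (122*146)*18 = 17812*18 = 320616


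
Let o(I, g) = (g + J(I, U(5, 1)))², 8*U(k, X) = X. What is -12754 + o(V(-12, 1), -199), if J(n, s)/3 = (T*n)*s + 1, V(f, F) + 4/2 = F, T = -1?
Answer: 1632969/64 ≈ 25515.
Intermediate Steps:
V(f, F) = -2 + F
U(k, X) = X/8
J(n, s) = 3 - 3*n*s (J(n, s) = 3*((-n)*s + 1) = 3*(-n*s + 1) = 3*(1 - n*s) = 3 - 3*n*s)
o(I, g) = (3 + g - 3*I/8)² (o(I, g) = (g + (3 - 3*I*(⅛)*1))² = (g + (3 - 3*I*⅛))² = (g + (3 - 3*I/8))² = (3 + g - 3*I/8)²)
-12754 + o(V(-12, 1), -199) = -12754 + (24 - 3*(-2 + 1) + 8*(-199))²/64 = -12754 + (24 - 3*(-1) - 1592)²/64 = -12754 + (24 + 3 - 1592)²/64 = -12754 + (1/64)*(-1565)² = -12754 + (1/64)*2449225 = -12754 + 2449225/64 = 1632969/64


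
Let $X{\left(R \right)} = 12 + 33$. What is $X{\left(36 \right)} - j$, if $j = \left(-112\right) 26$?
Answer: $2957$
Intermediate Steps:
$j = -2912$
$X{\left(R \right)} = 45$
$X{\left(36 \right)} - j = 45 - -2912 = 45 + 2912 = 2957$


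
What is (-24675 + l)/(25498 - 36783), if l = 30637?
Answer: -5962/11285 ≈ -0.52831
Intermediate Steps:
(-24675 + l)/(25498 - 36783) = (-24675 + 30637)/(25498 - 36783) = 5962/(-11285) = 5962*(-1/11285) = -5962/11285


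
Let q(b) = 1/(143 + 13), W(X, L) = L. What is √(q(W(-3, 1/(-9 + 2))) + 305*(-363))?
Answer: I*√673590021/78 ≈ 332.74*I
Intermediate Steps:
q(b) = 1/156
√(q(W(-3, 1/(-9 + 2))) + 305*(-363)) = √(1/156 + 305*(-363)) = √(1/156 - 110715) = √(-17271539/156) = I*√673590021/78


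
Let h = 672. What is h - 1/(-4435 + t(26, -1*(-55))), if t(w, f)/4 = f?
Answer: 2832481/4215 ≈ 672.00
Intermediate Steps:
t(w, f) = 4*f
h - 1/(-4435 + t(26, -1*(-55))) = 672 - 1/(-4435 + 4*(-1*(-55))) = 672 - 1/(-4435 + 4*55) = 672 - 1/(-4435 + 220) = 672 - 1/(-4215) = 672 - 1*(-1/4215) = 672 + 1/4215 = 2832481/4215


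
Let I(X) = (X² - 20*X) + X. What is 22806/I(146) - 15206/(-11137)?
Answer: 267970037/103251127 ≈ 2.5953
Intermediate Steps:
I(X) = X² - 19*X
22806/I(146) - 15206/(-11137) = 22806/((146*(-19 + 146))) - 15206/(-11137) = 22806/((146*127)) - 15206*(-1/11137) = 22806/18542 + 15206/11137 = 22806*(1/18542) + 15206/11137 = 11403/9271 + 15206/11137 = 267970037/103251127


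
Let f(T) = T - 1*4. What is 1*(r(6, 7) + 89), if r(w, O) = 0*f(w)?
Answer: 89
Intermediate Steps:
f(T) = -4 + T (f(T) = T - 4 = -4 + T)
r(w, O) = 0 (r(w, O) = 0*(-4 + w) = 0)
1*(r(6, 7) + 89) = 1*(0 + 89) = 1*89 = 89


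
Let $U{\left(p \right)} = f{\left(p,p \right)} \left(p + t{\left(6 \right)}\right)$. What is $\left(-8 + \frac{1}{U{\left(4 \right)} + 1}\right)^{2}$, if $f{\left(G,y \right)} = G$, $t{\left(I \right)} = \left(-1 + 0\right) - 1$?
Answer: $\frac{5041}{81} \approx 62.235$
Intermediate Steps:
$t{\left(I \right)} = -2$ ($t{\left(I \right)} = -1 - 1 = -2$)
$U{\left(p \right)} = p \left(-2 + p\right)$ ($U{\left(p \right)} = p \left(p - 2\right) = p \left(-2 + p\right)$)
$\left(-8 + \frac{1}{U{\left(4 \right)} + 1}\right)^{2} = \left(-8 + \frac{1}{4 \left(-2 + 4\right) + 1}\right)^{2} = \left(-8 + \frac{1}{4 \cdot 2 + 1}\right)^{2} = \left(-8 + \frac{1}{8 + 1}\right)^{2} = \left(-8 + \frac{1}{9}\right)^{2} = \left(- \frac{71}{9}\right)^{2} = \frac{5041}{81}$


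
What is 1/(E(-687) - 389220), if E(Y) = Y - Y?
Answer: -1/389220 ≈ -2.5692e-6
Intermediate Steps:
E(Y) = 0
1/(E(-687) - 389220) = 1/(0 - 389220) = 1/(-389220) = -1/389220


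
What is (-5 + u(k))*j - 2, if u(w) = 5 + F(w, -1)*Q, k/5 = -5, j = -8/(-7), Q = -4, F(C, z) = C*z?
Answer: -814/7 ≈ -116.29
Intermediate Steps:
j = 8/7 (j = -8*(-1/7) = 8/7 ≈ 1.1429)
k = -25 (k = 5*(-5) = -25)
u(w) = 5 + 4*w (u(w) = 5 + (w*(-1))*(-4) = 5 - w*(-4) = 5 + 4*w)
(-5 + u(k))*j - 2 = (-5 + (5 + 4*(-25)))*(8/7) - 2 = (-5 + (5 - 100))*(8/7) - 2 = (-5 - 95)*(8/7) - 2 = -100*8/7 - 2 = -800/7 - 2 = -814/7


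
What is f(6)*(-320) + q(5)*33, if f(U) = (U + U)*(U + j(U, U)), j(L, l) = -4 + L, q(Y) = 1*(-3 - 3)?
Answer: -30918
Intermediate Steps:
q(Y) = -6 (q(Y) = 1*(-6) = -6)
f(U) = 2*U*(-4 + 2*U) (f(U) = (U + U)*(U + (-4 + U)) = (2*U)*(-4 + 2*U) = 2*U*(-4 + 2*U))
f(6)*(-320) + q(5)*33 = (4*6*(-2 + 6))*(-320) - 6*33 = (4*6*4)*(-320) - 198 = 96*(-320) - 198 = -30720 - 198 = -30918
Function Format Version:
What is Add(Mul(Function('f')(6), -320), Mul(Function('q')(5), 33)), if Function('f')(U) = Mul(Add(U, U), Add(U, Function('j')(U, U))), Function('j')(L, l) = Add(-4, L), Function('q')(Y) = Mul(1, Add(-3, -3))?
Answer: -30918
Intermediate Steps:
Function('q')(Y) = -6 (Function('q')(Y) = Mul(1, -6) = -6)
Function('f')(U) = Mul(2, U, Add(-4, Mul(2, U))) (Function('f')(U) = Mul(Add(U, U), Add(U, Add(-4, U))) = Mul(Mul(2, U), Add(-4, Mul(2, U))) = Mul(2, U, Add(-4, Mul(2, U))))
Add(Mul(Function('f')(6), -320), Mul(Function('q')(5), 33)) = Add(Mul(Mul(4, 6, Add(-2, 6)), -320), Mul(-6, 33)) = Add(Mul(Mul(4, 6, 4), -320), -198) = Add(Mul(96, -320), -198) = Add(-30720, -198) = -30918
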